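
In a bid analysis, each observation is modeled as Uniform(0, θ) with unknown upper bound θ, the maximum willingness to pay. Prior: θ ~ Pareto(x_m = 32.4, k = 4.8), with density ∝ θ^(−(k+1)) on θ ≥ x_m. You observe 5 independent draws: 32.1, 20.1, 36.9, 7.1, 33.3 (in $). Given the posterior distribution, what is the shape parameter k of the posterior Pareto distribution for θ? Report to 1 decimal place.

9.8

A Pareto(scale x_m, shape k) prior on the upper bound θ of Uniform(0, θ) is conjugate: posterior is Pareto(max(x_m, max xᵢ), k + n).
Sample maximum = 36.9; prior scale x_m = 32.4 → posterior scale = max = 36.9.
Posterior shape = 4.8 + 5 = 9.8.
Posterior shape k = 9.8.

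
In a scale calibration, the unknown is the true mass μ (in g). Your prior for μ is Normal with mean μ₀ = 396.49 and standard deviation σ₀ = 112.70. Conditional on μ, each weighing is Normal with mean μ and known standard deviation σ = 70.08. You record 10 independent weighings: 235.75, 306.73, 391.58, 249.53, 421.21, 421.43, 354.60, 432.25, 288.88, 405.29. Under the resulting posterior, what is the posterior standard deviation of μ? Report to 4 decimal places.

For Normal data with known variance σ², a Normal(μ₀, σ₀²) prior on μ is conjugate. Posterior precision = 1/σ₀² + n/σ²; posterior mean is the precision-weighted average of μ₀ and x̄.
σ₀² = 112.70² = 12701.29, σ² = 70.08² = 4911.2064; σ² + n·σ₀² = 4911.2064 + 10·12701.29 = 131924.1064.
Posterior precision = 1/σ₀² + n/σ² = 1/12701.29 + 10/4911.2064 = (σ² + n·σ₀²)/(σ₀²σ²) = 131924.1064/(12701.29·4911.2064); posterior variance σₙ² = σ₀²σ²/(σ² + n·σ₀²) = 12701.29·4911.2064/131924.1064 = 472.837440.
Posterior SD = √σₙ² = √(12701.29·4911.2064/131924.1064) = 21.7448.

21.7448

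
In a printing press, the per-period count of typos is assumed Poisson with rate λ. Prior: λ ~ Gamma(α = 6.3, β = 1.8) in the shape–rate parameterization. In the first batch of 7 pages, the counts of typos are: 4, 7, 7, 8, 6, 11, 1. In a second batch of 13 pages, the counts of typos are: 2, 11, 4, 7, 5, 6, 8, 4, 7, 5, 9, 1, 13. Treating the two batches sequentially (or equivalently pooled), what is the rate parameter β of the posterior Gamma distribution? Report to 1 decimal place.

21.8

With a Gamma(shape α, rate β) prior, the Poisson likelihood is conjugate: the posterior is Gamma(α + ΣXᵢ, β + n).
Batch 1: sum of counts S = 44 over n = 7 pages.
After batch 1: Gamma(α+S, β+n) = Gamma(6.3+44, 1.8+7) = Gamma(50.3, 8.8).
Batch 2: sum of counts S = 82 over n = 13 pages.
After batch 2: Gamma(α+S, β+n) = Gamma(50.3+82, 8.8+13) = Gamma(132.3, 21.8).
Posterior β = 21.8.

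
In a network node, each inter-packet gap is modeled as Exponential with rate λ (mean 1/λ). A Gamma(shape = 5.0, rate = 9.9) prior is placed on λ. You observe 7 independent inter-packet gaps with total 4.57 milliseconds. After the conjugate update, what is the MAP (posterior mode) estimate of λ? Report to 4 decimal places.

0.7602

With a Gamma(shape α, rate β) prior on the exponential rate λ, the posterior after n observations with total T = Σxᵢ is Gamma(α+n, β+T).
Posterior: Gamma(5.0+7, 9.9+4.57) = Gamma(12.0, 14.47).
Mode = (α−1)/β = 0.7602.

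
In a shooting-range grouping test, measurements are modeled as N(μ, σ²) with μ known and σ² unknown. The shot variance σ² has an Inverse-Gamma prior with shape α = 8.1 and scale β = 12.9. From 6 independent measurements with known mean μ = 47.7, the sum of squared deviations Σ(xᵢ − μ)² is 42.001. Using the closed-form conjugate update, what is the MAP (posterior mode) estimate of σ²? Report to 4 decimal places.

2.8017

With known mean μ and an Inverse-Gamma(α, β) prior on σ², the Normal likelihood is conjugate: posterior is Inv-Gamma(α + n/2, β + Σ(xᵢ−μ)²/2).
Posterior: Inv-Gamma(8.1 + 6/2, 12.9 + 42.001/2) = Inv-Gamma(11.10, 33.9005).
Mode = β/(α+1) = 33.9005/12.10 = 2.8017.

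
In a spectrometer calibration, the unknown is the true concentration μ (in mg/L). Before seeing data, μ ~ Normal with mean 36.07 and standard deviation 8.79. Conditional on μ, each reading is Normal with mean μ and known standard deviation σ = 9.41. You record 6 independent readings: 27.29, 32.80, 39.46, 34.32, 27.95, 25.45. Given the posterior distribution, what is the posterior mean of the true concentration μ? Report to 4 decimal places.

For Normal data with known variance σ², a Normal(μ₀, σ₀²) prior on μ is conjugate. Posterior precision = 1/σ₀² + n/σ²; posterior mean is the precision-weighted average of μ₀ and x̄.
Σxᵢ = 27.29 + 32.80 + 39.46 + 34.32 + 27.95 + 25.45 = 187.27, so n·x̄ = 187.27.
σ₀² = 8.79² = 77.2641, σ² = 9.41² = 88.5481; σ² + n·σ₀² = 88.5481 + 6·77.2641 = 552.1327.
Posterior mean = (μ₀/σ₀² + n·x̄/σ²)/(1/σ₀² + n/σ²) = (σ²·μ₀ + σ₀²·n·x̄)/(σ² + n·σ₀²) = (88.5481·36.07 + 77.2641·187.27)/552.1327 = 17663.177974/552.1327 = 31.9908.

31.9908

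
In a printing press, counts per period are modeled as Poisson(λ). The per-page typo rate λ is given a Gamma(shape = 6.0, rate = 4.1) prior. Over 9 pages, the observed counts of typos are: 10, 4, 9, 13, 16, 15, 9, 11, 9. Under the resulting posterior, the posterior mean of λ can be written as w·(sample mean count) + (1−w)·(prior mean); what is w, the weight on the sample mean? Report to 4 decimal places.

0.6870

With a Gamma(shape α, rate β) prior, the Poisson likelihood is conjugate: the posterior is Gamma(α + ΣXᵢ, β + n).
Posterior mean = (α₀+S)/(β₀+n) = [n/(β₀+n)]·(S/n) + [β₀/(β₀+n)]·(α₀/β₀), so only n and β₀ enter the weight.
Weight on data w = n/(β₀+n) = 9/(4.1+9) = 9/13.1 = 0.6870.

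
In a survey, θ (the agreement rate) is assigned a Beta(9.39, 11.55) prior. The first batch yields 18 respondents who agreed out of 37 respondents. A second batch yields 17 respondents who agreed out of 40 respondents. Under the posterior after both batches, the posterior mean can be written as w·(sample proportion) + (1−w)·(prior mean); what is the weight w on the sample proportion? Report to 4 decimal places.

0.7862

The Beta prior is conjugate to a Binomial/Bernoulli likelihood; the update adds successes to α and failures to β.
Total number of respondents: n = 37 + 40 = 77.
Posterior mean = (α₀+k)/(α₀+β₀+n) = [n/(α₀+β₀+n)]·(k/n) + [(α₀+β₀)/(α₀+β₀+n)]·α₀/(α₀+β₀), so only n and the prior enter the weight.
The weight on the data is w = n/(α₀+β₀+n) = 77/(9.39+11.55+77) = 77/97.94 = 0.7862.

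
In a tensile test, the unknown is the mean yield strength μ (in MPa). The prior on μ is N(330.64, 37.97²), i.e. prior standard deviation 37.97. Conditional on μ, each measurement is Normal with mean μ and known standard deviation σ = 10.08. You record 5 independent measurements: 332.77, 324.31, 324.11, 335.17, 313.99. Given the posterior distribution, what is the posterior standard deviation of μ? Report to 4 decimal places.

4.4765

For Normal data with known variance σ², a Normal(μ₀, σ₀²) prior on μ is conjugate. Posterior precision = 1/σ₀² + n/σ²; posterior mean is the precision-weighted average of μ₀ and x̄.
σ₀² = 37.97² = 1441.7209, σ² = 10.08² = 101.6064; σ² + n·σ₀² = 101.6064 + 5·1441.7209 = 7310.2109.
Posterior precision = 1/σ₀² + n/σ² = 1/1441.7209 + 5/101.6064 = (σ² + n·σ₀²)/(σ₀²σ²) = 7310.2109/(1441.7209·101.6064); posterior variance σₙ² = σ₀²σ²/(σ² + n·σ₀²) = 1441.7209·101.6064/7310.2109 = 20.038830.
Posterior SD = √σₙ² = √(1441.7209·101.6064/7310.2109) = 4.4765.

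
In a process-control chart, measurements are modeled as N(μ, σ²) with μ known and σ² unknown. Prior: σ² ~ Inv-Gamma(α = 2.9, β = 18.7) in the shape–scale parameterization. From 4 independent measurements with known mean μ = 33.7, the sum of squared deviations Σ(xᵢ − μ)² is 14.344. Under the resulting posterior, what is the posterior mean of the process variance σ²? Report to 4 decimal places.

With known mean μ and an Inverse-Gamma(α, β) prior on σ², the Normal likelihood is conjugate: posterior is Inv-Gamma(α + n/2, β + Σ(xᵢ−μ)²/2).
Posterior: Inv-Gamma(2.9 + 4/2, 18.7 + 14.344/2) = Inv-Gamma(4.90, 25.8720).
E[σ²|data] = β/(α−1) = 25.8720/3.90 = 6.6338.

6.6338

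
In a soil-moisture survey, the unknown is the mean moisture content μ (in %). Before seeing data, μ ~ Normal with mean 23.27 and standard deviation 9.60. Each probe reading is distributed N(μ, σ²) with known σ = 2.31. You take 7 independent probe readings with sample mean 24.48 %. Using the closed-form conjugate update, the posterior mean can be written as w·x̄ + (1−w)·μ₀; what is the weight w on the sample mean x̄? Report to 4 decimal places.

0.9918

For Normal data with known variance σ², a Normal(μ₀, σ₀²) prior on μ is conjugate. Posterior precision = 1/σ₀² + n/σ²; posterior mean is the precision-weighted average of μ₀ and x̄.
σ₀² = 9.60² = 92.16, σ² = 2.31² = 5.3361. Prior precision 1/σ₀² = 1/92.16; data precision n/σ² = 7/5.3361.
w = (n/σ²)/(1/σ₀² + n/σ²) = n·σ₀²/(σ² + n·σ₀²) = 7·92.16/(5.3361 + 7·92.16) = 645.12/650.4561 = 0.9918.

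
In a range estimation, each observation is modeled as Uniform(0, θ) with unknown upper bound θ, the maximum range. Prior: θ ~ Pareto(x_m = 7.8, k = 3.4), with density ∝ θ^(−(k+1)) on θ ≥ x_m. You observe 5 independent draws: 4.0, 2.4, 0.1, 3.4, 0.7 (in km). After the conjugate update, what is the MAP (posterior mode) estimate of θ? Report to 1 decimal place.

A Pareto(scale x_m, shape k) prior on the upper bound θ of Uniform(0, θ) is conjugate: posterior is Pareto(max(x_m, max xᵢ), k + n).
Sample maximum = 4.0; prior scale x_m = 7.8 → posterior scale = max = 7.8.
Posterior shape = 3.4 + 5 = 8.4.
The Pareto density is decreasing on [x_m, ∞), so the mode is x_m = 7.8.

7.8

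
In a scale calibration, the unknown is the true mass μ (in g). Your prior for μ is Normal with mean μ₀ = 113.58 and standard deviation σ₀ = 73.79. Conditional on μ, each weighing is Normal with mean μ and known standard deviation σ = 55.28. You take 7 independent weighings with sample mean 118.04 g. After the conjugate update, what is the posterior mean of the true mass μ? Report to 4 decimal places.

117.7090

For Normal data with known variance σ², a Normal(μ₀, σ₀²) prior on μ is conjugate. Posterior precision = 1/σ₀² + n/σ²; posterior mean is the precision-weighted average of μ₀ and x̄.
n·x̄ = 7·118.04 = 826.28.
σ₀² = 73.79² = 5444.9641, σ² = 55.28² = 3055.8784; σ² + n·σ₀² = 3055.8784 + 7·5444.9641 = 41170.6271.
Posterior mean = (μ₀/σ₀² + n·x̄/σ²)/(1/σ₀² + n/σ²) = (σ²·μ₀ + σ₀²·n·x̄)/(σ² + n·σ₀²) = (3055.8784·113.58 + 5444.9641·826.28)/41170.6271 = 4846151.60522/41170.6271 = 117.7090.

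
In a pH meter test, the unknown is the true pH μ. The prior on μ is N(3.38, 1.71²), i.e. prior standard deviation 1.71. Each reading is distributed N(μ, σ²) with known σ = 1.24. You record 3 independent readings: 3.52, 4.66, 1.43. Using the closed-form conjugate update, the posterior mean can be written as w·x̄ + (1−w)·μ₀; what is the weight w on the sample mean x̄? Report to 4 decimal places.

For Normal data with known variance σ², a Normal(μ₀, σ₀²) prior on μ is conjugate. Posterior precision = 1/σ₀² + n/σ²; posterior mean is the precision-weighted average of μ₀ and x̄.
σ₀² = 1.71² = 2.9241, σ² = 1.24² = 1.5376. Prior precision 1/σ₀² = 1/2.9241; data precision n/σ² = 3/1.5376.
w = (n/σ²)/(1/σ₀² + n/σ²) = n·σ₀²/(σ² + n·σ₀²) = 3·2.9241/(1.5376 + 3·2.9241) = 8.7723/10.3099 = 0.8509.

0.8509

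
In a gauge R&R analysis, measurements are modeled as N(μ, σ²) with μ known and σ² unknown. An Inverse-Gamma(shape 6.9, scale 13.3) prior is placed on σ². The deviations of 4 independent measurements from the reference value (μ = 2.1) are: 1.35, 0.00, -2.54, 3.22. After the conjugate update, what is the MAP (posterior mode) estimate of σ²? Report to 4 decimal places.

2.2850

With known mean μ and an Inverse-Gamma(α, β) prior on σ², the Normal likelihood is conjugate: posterior is Inv-Gamma(α + n/2, β + Σ(xᵢ−μ)²/2).
Σ(xᵢ−μ)² = (1.35)² + (0.00)² + (-2.54)² + (3.22)² = 18.6425.
Posterior: Inv-Gamma(6.9 + 4/2, 13.3 + 18.6425/2) = Inv-Gamma(8.90, 22.62125).
Mode = β/(α+1) = 22.62125/9.90 = 2.2850.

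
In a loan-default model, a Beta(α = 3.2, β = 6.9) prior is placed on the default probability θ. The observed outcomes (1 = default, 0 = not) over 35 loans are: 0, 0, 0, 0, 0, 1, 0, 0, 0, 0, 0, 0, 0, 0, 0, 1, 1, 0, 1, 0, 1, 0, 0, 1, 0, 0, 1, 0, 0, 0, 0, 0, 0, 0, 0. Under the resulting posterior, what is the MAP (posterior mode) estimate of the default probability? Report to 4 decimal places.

The Beta prior is conjugate to a Binomial/Bernoulli likelihood; the update adds successes to α and failures to β.
Posterior: Beta(α+k, β+n−k) = Beta(3.2+7, 6.9+28) = Beta(10.2, 34.9).
Mode of Beta(a,b) for a,b>1 is (a−1)/(a+b−2) = 9.2/43.1 = 0.2135.

0.2135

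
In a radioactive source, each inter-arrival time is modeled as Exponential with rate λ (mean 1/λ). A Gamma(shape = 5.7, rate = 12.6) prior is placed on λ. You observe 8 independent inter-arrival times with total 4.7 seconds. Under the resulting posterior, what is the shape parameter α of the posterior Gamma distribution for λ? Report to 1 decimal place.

13.7

With a Gamma(shape α, rate β) prior on the exponential rate λ, the posterior after n observations with total T = Σxᵢ is Gamma(α+n, β+T).
Posterior: Gamma(5.7+8, 12.6+4.7) = Gamma(13.7, 17.3).
Posterior α = 13.7.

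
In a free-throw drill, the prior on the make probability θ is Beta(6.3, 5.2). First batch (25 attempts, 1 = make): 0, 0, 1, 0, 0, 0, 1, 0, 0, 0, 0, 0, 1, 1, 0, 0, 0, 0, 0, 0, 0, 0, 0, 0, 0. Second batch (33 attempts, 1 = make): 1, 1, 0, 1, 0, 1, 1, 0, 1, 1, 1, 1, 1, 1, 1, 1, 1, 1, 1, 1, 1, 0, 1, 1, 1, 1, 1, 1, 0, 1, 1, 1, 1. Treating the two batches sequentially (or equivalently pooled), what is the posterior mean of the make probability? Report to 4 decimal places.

The Beta prior is conjugate to a Binomial/Bernoulli likelihood; the update adds successes to α and failures to β.
After batch 1: Beta(6.3+4, 5.2+21) = Beta(10.3, 26.2).
After batch 2: Beta(10.3+28, 26.2+5) = Beta(38.3, 31.2).
Posterior mean = α/(α+β) = 38.3/69.5 = 0.5511.

0.5511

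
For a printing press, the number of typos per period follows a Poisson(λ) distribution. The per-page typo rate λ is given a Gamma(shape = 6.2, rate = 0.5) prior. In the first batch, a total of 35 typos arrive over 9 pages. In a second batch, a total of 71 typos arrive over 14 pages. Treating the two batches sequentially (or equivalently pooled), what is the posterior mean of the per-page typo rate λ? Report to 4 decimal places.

With a Gamma(shape α, rate β) prior, the Poisson likelihood is conjugate: the posterior is Gamma(α + ΣXᵢ, β + n).
After batch 1: Gamma(α+S, β+n) = Gamma(6.2+35, 0.5+9) = Gamma(41.2, 9.5).
After batch 2: Gamma(α+S, β+n) = Gamma(41.2+71, 9.5+14) = Gamma(112.2, 23.5).
Posterior mean = α/β = 112.2/23.5 = 4.7745.

4.7745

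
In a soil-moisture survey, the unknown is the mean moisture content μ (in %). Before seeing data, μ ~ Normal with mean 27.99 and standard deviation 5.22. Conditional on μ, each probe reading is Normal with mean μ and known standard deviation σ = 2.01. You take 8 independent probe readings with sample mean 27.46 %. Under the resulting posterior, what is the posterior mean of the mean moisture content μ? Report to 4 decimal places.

27.4696

For Normal data with known variance σ², a Normal(μ₀, σ₀²) prior on μ is conjugate. Posterior precision = 1/σ₀² + n/σ²; posterior mean is the precision-weighted average of μ₀ and x̄.
n·x̄ = 8·27.46 = 219.68.
σ₀² = 5.22² = 27.2484, σ² = 2.01² = 4.0401; σ² + n·σ₀² = 4.0401 + 8·27.2484 = 222.0273.
Posterior mean = (μ₀/σ₀² + n·x̄/σ²)/(1/σ₀² + n/σ²) = (σ²·μ₀ + σ₀²·n·x̄)/(σ² + n·σ₀²) = (4.0401·27.99 + 27.2484·219.68)/222.0273 = 6099.010911/222.0273 = 27.4696.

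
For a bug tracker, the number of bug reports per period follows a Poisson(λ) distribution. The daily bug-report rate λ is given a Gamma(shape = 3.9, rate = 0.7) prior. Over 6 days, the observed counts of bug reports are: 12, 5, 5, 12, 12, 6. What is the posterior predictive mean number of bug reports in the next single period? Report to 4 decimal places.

With a Gamma(shape α, rate β) prior, the Poisson likelihood is conjugate: the posterior is Gamma(α + ΣXᵢ, β + n).
Sum of counts S = 52 over n = 6 days.
Posterior: Gamma(α+S, β+n) = Gamma(3.9+52, 0.7+6) = Gamma(55.9, 6.7).
The predictive distribution for one future period is NegBinom with mean α/β = 8.3433.

8.3433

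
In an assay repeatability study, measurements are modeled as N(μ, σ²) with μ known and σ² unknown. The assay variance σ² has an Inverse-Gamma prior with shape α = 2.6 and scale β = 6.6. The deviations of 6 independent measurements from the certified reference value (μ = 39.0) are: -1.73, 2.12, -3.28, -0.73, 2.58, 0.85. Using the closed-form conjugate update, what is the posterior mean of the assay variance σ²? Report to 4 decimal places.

4.2780

With known mean μ and an Inverse-Gamma(α, β) prior on σ², the Normal likelihood is conjugate: posterior is Inv-Gamma(α + n/2, β + Σ(xᵢ−μ)²/2).
Σ(xᵢ−μ)² = (-1.73)² + (2.12)² + (-3.28)² + (-0.73)² + (2.58)² + (0.85)² = 26.1575.
Posterior: Inv-Gamma(2.6 + 6/2, 6.6 + 26.1575/2) = Inv-Gamma(5.60, 19.67875).
E[σ²|data] = β/(α−1) = 19.67875/4.60 = 4.2780.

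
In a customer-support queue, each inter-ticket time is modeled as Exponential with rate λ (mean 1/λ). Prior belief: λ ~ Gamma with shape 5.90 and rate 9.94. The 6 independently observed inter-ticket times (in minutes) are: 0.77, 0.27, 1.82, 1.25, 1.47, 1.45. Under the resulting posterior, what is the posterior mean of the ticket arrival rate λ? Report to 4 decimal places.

With a Gamma(shape α, rate β) prior on the exponential rate λ, the posterior after n observations with total T = Σxᵢ is Gamma(α+n, β+T).
Sum of observations T = 7.03 minutes; n = 6.
Posterior: Gamma(5.90+6, 9.94+7.03) = Gamma(11.90, 16.97).
Posterior mean of λ = α/β = 11.90/16.97 = 0.7012.

0.7012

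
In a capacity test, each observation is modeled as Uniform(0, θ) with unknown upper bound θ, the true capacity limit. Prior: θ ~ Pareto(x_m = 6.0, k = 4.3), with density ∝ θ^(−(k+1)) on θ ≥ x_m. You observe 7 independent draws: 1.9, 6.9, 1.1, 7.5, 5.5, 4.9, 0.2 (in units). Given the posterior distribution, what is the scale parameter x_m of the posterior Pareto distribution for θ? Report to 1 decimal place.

7.5

A Pareto(scale x_m, shape k) prior on the upper bound θ of Uniform(0, θ) is conjugate: posterior is Pareto(max(x_m, max xᵢ), k + n).
Sample maximum = 7.5; prior scale x_m = 6.0 → posterior scale = max = 7.5.
Posterior shape = 4.3 + 7 = 11.3.
Posterior scale x_m = 7.5.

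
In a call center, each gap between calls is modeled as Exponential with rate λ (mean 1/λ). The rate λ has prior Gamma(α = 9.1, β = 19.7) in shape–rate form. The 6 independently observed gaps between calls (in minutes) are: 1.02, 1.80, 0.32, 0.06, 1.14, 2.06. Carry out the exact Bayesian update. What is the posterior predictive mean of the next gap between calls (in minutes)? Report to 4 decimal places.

1.8511

With a Gamma(shape α, rate β) prior on the exponential rate λ, the posterior after n observations with total T = Σxᵢ is Gamma(α+n, β+T).
Sum of observations T = 6.40 minutes; n = 6.
Posterior: Gamma(9.1+6, 19.7+6.40) = Gamma(15.1, 26.10).
The predictive distribution for the next observation is Lomax; its mean is β/(α−1) = 26.10/14.1 = 1.8511.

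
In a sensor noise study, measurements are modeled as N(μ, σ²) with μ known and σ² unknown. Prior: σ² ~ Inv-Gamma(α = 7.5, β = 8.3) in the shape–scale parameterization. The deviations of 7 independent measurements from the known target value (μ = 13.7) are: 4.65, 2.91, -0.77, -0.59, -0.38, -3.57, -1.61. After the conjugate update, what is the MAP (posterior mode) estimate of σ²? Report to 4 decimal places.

With known mean μ and an Inverse-Gamma(α, β) prior on σ², the Normal likelihood is conjugate: posterior is Inv-Gamma(α + n/2, β + Σ(xᵢ−μ)²/2).
Σ(xᵢ−μ)² = (4.65)² + (2.91)² + (-0.77)² + (-0.59)² + (-0.38)² + (-3.57)² + (-1.61)² = 46.5130.
Posterior: Inv-Gamma(7.5 + 7/2, 8.3 + 46.5130/2) = Inv-Gamma(11.00, 31.55650).
Mode = β/(α+1) = 31.55650/12.00 = 2.6297.

2.6297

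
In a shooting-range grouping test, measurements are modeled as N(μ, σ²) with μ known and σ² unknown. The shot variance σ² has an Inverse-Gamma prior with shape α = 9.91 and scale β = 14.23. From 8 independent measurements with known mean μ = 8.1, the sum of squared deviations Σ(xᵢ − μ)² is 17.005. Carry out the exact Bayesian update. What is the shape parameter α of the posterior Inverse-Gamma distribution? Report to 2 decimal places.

13.91

With known mean μ and an Inverse-Gamma(α, β) prior on σ², the Normal likelihood is conjugate: posterior is Inv-Gamma(α + n/2, β + Σ(xᵢ−μ)²/2).
Posterior: Inv-Gamma(9.91 + 8/2, 14.23 + 17.005/2) = Inv-Gamma(13.91, 22.7325).
Posterior α = 13.91.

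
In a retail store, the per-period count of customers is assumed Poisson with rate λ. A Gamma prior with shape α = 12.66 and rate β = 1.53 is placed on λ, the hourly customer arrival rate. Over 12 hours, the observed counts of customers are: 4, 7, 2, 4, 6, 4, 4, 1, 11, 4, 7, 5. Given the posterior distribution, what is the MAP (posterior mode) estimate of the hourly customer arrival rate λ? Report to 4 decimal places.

With a Gamma(shape α, rate β) prior, the Poisson likelihood is conjugate: the posterior is Gamma(α + ΣXᵢ, β + n).
Sum of counts S = 59 over n = 12 hours.
Posterior: Gamma(α+S, β+n) = Gamma(12.66+59, 1.53+12) = Gamma(71.66, 13.53).
Mode of Gamma(α,β) for α≥1 is (α−1)/β = 70.66/13.53 = 5.2225.

5.2225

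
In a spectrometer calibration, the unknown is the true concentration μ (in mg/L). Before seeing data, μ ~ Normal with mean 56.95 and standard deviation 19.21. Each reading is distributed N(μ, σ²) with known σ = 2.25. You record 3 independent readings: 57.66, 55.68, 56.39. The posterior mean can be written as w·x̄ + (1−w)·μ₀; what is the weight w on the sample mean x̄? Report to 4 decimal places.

For Normal data with known variance σ², a Normal(μ₀, σ₀²) prior on μ is conjugate. Posterior precision = 1/σ₀² + n/σ²; posterior mean is the precision-weighted average of μ₀ and x̄.
σ₀² = 19.21² = 369.0241, σ² = 2.25² = 5.0625. Prior precision 1/σ₀² = 1/369.0241; data precision n/σ² = 3/5.0625.
w = (n/σ²)/(1/σ₀² + n/σ²) = n·σ₀²/(σ² + n·σ₀²) = 3·369.0241/(5.0625 + 3·369.0241) = 1107.0723/1112.1348 = 0.9954.

0.9954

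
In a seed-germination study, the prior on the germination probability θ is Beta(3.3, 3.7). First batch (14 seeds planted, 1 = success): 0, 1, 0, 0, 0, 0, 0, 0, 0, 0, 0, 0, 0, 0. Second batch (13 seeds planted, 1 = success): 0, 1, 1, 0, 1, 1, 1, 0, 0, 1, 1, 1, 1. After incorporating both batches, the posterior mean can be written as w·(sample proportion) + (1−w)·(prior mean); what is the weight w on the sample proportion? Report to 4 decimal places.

The Beta prior is conjugate to a Binomial/Bernoulli likelihood; the update adds successes to α and failures to β.
Total number of seeds planted: n = 14 + 13 = 27.
Posterior mean = (α₀+k)/(α₀+β₀+n) = [n/(α₀+β₀+n)]·(k/n) + [(α₀+β₀)/(α₀+β₀+n)]·α₀/(α₀+β₀), so only n and the prior enter the weight.
The weight on the data is w = n/(α₀+β₀+n) = 27/(3.3+3.7+27) = 27/34.0 = 0.7941.

0.7941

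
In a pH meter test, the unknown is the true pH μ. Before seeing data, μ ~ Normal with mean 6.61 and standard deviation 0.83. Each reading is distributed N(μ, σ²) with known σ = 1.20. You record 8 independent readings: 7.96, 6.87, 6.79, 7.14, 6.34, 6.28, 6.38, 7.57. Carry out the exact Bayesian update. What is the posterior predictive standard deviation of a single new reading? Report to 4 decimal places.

For Normal data with known variance σ², a Normal(μ₀, σ₀²) prior on μ is conjugate. Posterior precision = 1/σ₀² + n/σ²; posterior mean is the precision-weighted average of μ₀ and x̄.
σ₀² = 0.83² = 0.6889, σ² = 1.20² = 1.44; σ² + n·σ₀² = 1.44 + 8·0.6889 = 6.9512.
Posterior precision = 1/σ₀² + n/σ² = 1/0.6889 + 8/1.44 = (σ² + n·σ₀²)/(σ₀²σ²) = 6.9512/(0.6889·1.44); posterior variance σₙ² = σ₀²σ²/(σ² + n·σ₀²) = 0.6889·1.44/6.9512 = 0.142711.
Predictive variance for one new observation = σₙ² + σ² = 0.6889·1.44/6.9512 + 1.44 = σ²·(σ₀² + 6.9512)/6.9512 = 1.44·7.6401/6.9512 = 1.582711; SD = √(1.44·7.6401/6.9512) = 1.2581.

1.2581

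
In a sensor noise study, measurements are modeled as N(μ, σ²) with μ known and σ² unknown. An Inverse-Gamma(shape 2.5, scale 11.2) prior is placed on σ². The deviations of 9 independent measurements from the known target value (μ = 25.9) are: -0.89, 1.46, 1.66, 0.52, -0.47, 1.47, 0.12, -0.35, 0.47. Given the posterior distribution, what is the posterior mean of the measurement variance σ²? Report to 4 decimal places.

2.5908

With known mean μ and an Inverse-Gamma(α, β) prior on σ², the Normal likelihood is conjugate: posterior is Inv-Gamma(α + n/2, β + Σ(xᵢ−μ)²/2).
Σ(xᵢ−μ)² = (-0.89)² + (1.46)² + (1.66)² + (0.52)² + (-0.47)² + (1.47)² + (0.12)² + (-0.35)² + (0.47)² = 8.6893.
Posterior: Inv-Gamma(2.5 + 9/2, 11.2 + 8.6893/2) = Inv-Gamma(7.00, 15.54465).
E[σ²|data] = β/(α−1) = 15.54465/6.00 = 2.5908.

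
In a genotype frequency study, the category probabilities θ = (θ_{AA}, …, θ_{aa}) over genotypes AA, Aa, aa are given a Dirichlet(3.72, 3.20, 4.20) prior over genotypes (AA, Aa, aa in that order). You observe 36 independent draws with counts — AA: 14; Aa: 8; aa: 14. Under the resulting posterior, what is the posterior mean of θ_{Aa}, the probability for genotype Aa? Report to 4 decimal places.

0.2377

The Dirichlet prior is conjugate to the Multinomial likelihood: each posterior αⱼ = prior αⱼ + observed count nⱼ.
Posterior concentration: (17.72, 11.20, 18.20), total = 47.12.
E[θ_{Aa}|data] = α_{Aa}/Σα = 11.20/47.12 = 0.2377.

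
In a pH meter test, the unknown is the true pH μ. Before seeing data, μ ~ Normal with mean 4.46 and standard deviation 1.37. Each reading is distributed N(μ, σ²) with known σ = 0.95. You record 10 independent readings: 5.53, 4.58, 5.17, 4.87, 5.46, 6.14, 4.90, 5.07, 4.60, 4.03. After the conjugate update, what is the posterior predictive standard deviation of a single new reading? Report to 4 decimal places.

For Normal data with known variance σ², a Normal(μ₀, σ₀²) prior on μ is conjugate. Posterior precision = 1/σ₀² + n/σ²; posterior mean is the precision-weighted average of μ₀ and x̄.
σ₀² = 1.37² = 1.8769, σ² = 0.95² = 0.9025; σ² + n·σ₀² = 0.9025 + 10·1.8769 = 19.6715.
Posterior precision = 1/σ₀² + n/σ² = 1/1.8769 + 10/0.9025 = (σ² + n·σ₀²)/(σ₀²σ²) = 19.6715/(1.8769·0.9025); posterior variance σₙ² = σ₀²σ²/(σ² + n·σ₀²) = 1.8769·0.9025/19.6715 = 0.086109.
Predictive variance for one new observation = σₙ² + σ² = 1.8769·0.9025/19.6715 + 0.9025 = σ²·(σ₀² + 19.6715)/19.6715 = 0.9025·21.5484/19.6715 = 0.988609; SD = √(0.9025·21.5484/19.6715) = 0.9943.

0.9943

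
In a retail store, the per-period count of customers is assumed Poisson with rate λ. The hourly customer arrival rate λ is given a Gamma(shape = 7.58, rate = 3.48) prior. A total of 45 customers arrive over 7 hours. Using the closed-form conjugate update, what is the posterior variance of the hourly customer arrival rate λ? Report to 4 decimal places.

With a Gamma(shape α, rate β) prior, the Poisson likelihood is conjugate: the posterior is Gamma(α + ΣXᵢ, β + n).
Posterior: Gamma(α+S, β+n) = Gamma(7.58+45, 3.48+7) = Gamma(52.58, 10.48).
Var = α/β² = 52.58/10.48² = 0.4787.

0.4787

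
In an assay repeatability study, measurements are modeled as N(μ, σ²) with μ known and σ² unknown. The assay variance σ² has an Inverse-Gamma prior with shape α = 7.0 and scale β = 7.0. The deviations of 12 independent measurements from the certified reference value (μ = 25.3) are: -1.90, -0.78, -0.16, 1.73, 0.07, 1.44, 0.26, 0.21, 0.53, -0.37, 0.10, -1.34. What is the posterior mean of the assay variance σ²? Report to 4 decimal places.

1.0688

With known mean μ and an Inverse-Gamma(α, β) prior on σ², the Normal likelihood is conjugate: posterior is Inv-Gamma(α + n/2, β + Σ(xᵢ−μ)²/2).
Σ(xᵢ−μ)² = (-1.90)² + (-0.78)² + (-0.16)² + (1.73)² + (0.07)² + (1.44)² + (0.26)² + (0.21)² + (0.53)² + (-0.37)² + (0.10)² + (-1.34)² = 11.6505.
Posterior: Inv-Gamma(7.0 + 12/2, 7.0 + 11.6505/2) = Inv-Gamma(13.00, 12.82525).
E[σ²|data] = β/(α−1) = 12.82525/12.00 = 1.0688.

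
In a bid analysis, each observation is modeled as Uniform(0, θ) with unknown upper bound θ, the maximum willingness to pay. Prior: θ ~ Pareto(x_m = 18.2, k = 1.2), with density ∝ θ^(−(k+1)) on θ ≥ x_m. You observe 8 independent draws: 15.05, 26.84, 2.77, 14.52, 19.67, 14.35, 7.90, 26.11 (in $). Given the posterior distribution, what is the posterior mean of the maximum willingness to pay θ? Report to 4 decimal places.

30.1132

A Pareto(scale x_m, shape k) prior on the upper bound θ of Uniform(0, θ) is conjugate: posterior is Pareto(max(x_m, max xᵢ), k + n).
Sample maximum = 26.84; prior scale x_m = 18.2 → posterior scale = max = 26.84.
Posterior shape = 1.2 + 8 = 9.2.
E[θ|data] = k·x_m/(k−1) = 9.2·26.84/8.2 = 30.1132.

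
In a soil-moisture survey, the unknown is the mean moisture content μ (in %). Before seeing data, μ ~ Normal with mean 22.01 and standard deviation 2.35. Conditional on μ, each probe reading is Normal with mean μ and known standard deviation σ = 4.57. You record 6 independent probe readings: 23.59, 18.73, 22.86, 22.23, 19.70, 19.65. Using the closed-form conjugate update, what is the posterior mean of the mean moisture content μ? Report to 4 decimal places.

21.4682

For Normal data with known variance σ², a Normal(μ₀, σ₀²) prior on μ is conjugate. Posterior precision = 1/σ₀² + n/σ²; posterior mean is the precision-weighted average of μ₀ and x̄.
Σxᵢ = 23.59 + 18.73 + 22.86 + 22.23 + 19.70 + 19.65 = 126.76, so n·x̄ = 126.76.
σ₀² = 2.35² = 5.5225, σ² = 4.57² = 20.8849; σ² + n·σ₀² = 20.8849 + 6·5.5225 = 54.0199.
Posterior mean = (μ₀/σ₀² + n·x̄/σ²)/(1/σ₀² + n/σ²) = (σ²·μ₀ + σ₀²·n·x̄)/(σ² + n·σ₀²) = (20.8849·22.01 + 5.5225·126.76)/54.0199 = 1159.708749/54.0199 = 21.4682.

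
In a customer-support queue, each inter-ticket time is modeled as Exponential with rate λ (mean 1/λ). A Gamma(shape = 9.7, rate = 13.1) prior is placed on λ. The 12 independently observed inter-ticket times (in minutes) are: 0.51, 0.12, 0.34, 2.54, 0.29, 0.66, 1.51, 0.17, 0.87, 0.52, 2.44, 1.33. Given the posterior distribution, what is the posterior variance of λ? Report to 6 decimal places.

With a Gamma(shape α, rate β) prior on the exponential rate λ, the posterior after n observations with total T = Σxᵢ is Gamma(α+n, β+T).
Sum of observations T = 11.30 minutes; n = 12.
Posterior: Gamma(9.7+12, 13.1+11.30) = Gamma(21.7, 24.40).
Var = α/β² = 0.036449.

0.036449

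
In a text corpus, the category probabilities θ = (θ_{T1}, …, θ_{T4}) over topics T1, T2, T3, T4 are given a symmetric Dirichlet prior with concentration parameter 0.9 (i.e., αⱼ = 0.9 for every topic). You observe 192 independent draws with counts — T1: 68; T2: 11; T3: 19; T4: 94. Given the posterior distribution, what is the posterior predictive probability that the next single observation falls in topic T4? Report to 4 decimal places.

0.4852

The Dirichlet prior is conjugate to the Multinomial likelihood: each posterior αⱼ = prior αⱼ + observed count nⱼ.
Posterior concentration: (68.9, 11.9, 19.9, 94.9), total = 195.6.
P(next = T4 | data) = α_{T4}/Σα = 0.4852.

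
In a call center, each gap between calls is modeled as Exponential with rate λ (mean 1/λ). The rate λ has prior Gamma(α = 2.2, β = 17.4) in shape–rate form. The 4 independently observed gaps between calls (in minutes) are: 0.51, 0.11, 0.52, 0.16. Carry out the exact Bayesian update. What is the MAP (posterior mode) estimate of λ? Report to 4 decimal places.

0.2781

With a Gamma(shape α, rate β) prior on the exponential rate λ, the posterior after n observations with total T = Σxᵢ is Gamma(α+n, β+T).
Sum of observations T = 1.30 minutes; n = 4.
Posterior: Gamma(2.2+4, 17.4+1.30) = Gamma(6.2, 18.70).
Mode = (α−1)/β = 0.2781.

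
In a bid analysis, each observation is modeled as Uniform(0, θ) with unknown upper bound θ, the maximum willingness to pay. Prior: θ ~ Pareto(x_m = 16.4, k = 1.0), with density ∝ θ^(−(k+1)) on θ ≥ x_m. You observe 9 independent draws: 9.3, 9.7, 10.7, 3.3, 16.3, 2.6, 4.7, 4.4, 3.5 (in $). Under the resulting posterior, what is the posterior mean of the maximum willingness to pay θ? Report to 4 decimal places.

A Pareto(scale x_m, shape k) prior on the upper bound θ of Uniform(0, θ) is conjugate: posterior is Pareto(max(x_m, max xᵢ), k + n).
Sample maximum = 16.3; prior scale x_m = 16.4 → posterior scale = max = 16.4.
Posterior shape = 1.0 + 9 = 10.0.
E[θ|data] = k·x_m/(k−1) = 10.0·16.4/9.0 = 18.2222.

18.2222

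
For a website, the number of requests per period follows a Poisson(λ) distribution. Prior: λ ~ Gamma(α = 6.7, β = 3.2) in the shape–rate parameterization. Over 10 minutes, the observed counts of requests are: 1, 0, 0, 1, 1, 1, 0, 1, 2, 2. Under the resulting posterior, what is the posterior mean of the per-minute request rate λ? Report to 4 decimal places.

1.1894

With a Gamma(shape α, rate β) prior, the Poisson likelihood is conjugate: the posterior is Gamma(α + ΣXᵢ, β + n).
Sum of counts S = 9 over n = 10 minutes.
Posterior: Gamma(α+S, β+n) = Gamma(6.7+9, 3.2+10) = Gamma(15.7, 13.2).
Posterior mean = α/β = 15.7/13.2 = 1.1894.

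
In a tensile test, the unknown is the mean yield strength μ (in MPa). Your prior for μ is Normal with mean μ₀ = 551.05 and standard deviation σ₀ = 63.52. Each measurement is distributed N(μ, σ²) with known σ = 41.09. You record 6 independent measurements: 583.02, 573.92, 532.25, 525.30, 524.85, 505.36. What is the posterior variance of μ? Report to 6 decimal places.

263.052005

For Normal data with known variance σ², a Normal(μ₀, σ₀²) prior on μ is conjugate. Posterior precision = 1/σ₀² + n/σ²; posterior mean is the precision-weighted average of μ₀ and x̄.
σ₀² = 63.52² = 4034.7904, σ² = 41.09² = 1688.3881; σ² + n·σ₀² = 1688.3881 + 6·4034.7904 = 25897.1305.
Posterior precision = 1/σ₀² + n/σ² = 1/4034.7904 + 6/1688.3881 = (σ² + n·σ₀²)/(σ₀²σ²) = 25897.1305/(4034.7904·1688.3881); posterior variance σₙ² = σ₀²σ²/(σ² + n·σ₀²) = 4034.7904·1688.3881/25897.1305 = 263.052005.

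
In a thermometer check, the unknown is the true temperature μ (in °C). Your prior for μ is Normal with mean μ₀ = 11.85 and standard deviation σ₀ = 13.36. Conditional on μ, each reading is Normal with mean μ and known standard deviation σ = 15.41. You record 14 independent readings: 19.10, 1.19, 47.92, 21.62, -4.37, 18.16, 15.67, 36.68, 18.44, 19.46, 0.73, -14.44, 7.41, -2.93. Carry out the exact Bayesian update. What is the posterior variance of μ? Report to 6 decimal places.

For Normal data with known variance σ², a Normal(μ₀, σ₀²) prior on μ is conjugate. Posterior precision = 1/σ₀² + n/σ²; posterior mean is the precision-weighted average of μ₀ and x̄.
σ₀² = 13.36² = 178.4896, σ² = 15.41² = 237.4681; σ² + n·σ₀² = 237.4681 + 14·178.4896 = 2736.3225.
Posterior precision = 1/σ₀² + n/σ² = 1/178.4896 + 14/237.4681 = (σ² + n·σ₀²)/(σ₀²σ²) = 2736.3225/(178.4896·237.4681); posterior variance σₙ² = σ₀²σ²/(σ² + n·σ₀²) = 178.4896·237.4681/2736.3225 = 15.489982.

15.489982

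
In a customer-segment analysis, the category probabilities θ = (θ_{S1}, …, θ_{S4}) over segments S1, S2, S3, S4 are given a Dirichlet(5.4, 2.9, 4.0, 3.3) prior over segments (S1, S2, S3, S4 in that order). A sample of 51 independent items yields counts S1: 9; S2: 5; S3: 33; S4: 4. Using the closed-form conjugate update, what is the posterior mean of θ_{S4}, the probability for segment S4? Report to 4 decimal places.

The Dirichlet prior is conjugate to the Multinomial likelihood: each posterior αⱼ = prior αⱼ + observed count nⱼ.
Posterior concentration: (14.4, 7.9, 37.0, 7.3), total = 66.6.
E[θ_{S4}|data] = α_{S4}/Σα = 7.3/66.6 = 0.1096.

0.1096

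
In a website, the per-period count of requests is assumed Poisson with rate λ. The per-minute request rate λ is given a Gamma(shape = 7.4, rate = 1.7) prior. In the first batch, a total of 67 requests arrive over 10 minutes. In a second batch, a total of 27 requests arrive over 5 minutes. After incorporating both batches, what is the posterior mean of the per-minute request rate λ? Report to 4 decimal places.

6.0719

With a Gamma(shape α, rate β) prior, the Poisson likelihood is conjugate: the posterior is Gamma(α + ΣXᵢ, β + n).
After batch 1: Gamma(α+S, β+n) = Gamma(7.4+67, 1.7+10) = Gamma(74.4, 11.7).
After batch 2: Gamma(α+S, β+n) = Gamma(74.4+27, 11.7+5) = Gamma(101.4, 16.7).
Posterior mean = α/β = 101.4/16.7 = 6.0719.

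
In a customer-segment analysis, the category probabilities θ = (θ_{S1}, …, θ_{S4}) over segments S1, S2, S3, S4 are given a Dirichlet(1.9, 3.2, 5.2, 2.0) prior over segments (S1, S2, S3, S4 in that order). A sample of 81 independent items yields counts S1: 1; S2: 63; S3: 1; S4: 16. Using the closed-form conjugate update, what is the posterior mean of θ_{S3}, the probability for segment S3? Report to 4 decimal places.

The Dirichlet prior is conjugate to the Multinomial likelihood: each posterior αⱼ = prior αⱼ + observed count nⱼ.
Posterior concentration: (2.9, 66.2, 6.2, 18.0), total = 93.3.
E[θ_{S3}|data] = α_{S3}/Σα = 6.2/93.3 = 0.0665.

0.0665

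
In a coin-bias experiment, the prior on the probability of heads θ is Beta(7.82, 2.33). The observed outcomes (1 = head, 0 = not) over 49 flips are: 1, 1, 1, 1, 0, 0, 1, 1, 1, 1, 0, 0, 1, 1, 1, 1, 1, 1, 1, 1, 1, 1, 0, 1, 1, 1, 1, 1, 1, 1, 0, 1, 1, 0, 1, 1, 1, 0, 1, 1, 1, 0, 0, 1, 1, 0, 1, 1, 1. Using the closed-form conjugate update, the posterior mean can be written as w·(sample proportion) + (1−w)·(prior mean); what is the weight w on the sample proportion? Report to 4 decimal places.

0.8284

The Beta prior is conjugate to a Binomial/Bernoulli likelihood; the update adds successes to α and failures to β.
Posterior mean = (α₀+k)/(α₀+β₀+n) = [n/(α₀+β₀+n)]·(k/n) + [(α₀+β₀)/(α₀+β₀+n)]·α₀/(α₀+β₀), so only n and the prior enter the weight.
The weight on the data is w = n/(α₀+β₀+n) = 49/(7.82+2.33+49) = 49/59.15 = 0.8284.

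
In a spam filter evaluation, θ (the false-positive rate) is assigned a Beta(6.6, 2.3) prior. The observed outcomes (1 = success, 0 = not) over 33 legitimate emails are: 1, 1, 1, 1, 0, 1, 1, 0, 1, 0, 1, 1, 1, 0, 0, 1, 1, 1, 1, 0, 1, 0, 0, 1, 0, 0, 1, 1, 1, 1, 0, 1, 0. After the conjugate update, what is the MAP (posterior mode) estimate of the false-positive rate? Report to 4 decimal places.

The Beta prior is conjugate to a Binomial/Bernoulli likelihood; the update adds successes to α and failures to β.
Posterior: Beta(α+k, β+n−k) = Beta(6.6+21, 2.3+12) = Beta(27.6, 14.3).
Mode of Beta(a,b) for a,b>1 is (a−1)/(a+b−2) = 26.6/39.9 = 0.6667.

0.6667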